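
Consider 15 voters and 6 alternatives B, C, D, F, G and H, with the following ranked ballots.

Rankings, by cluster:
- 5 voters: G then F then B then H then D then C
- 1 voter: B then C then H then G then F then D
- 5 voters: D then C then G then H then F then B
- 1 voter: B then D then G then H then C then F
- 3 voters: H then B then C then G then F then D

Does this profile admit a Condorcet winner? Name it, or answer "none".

none

Head-to-head results (15 voters):
B vs C: B wins 10–5.
B vs D: B wins 10–5.
B–F: F 10–5.
B vs G: G wins 10–5.
B–H: H 8–7.
C vs D: D wins 11–4.
C vs F: C, 10–5.
C–G: C 9–6.
C vs H: H wins 9–6.
D vs F: F wins 9–6.
D vs G: G wins 9–6.
D–H: H 9–6.
F vs G: G, 15–0.
F–H: H 10–5.
G vs H: G, 11–4.
Every alternative loses at least once (B loses to F; C loses to B; D loses to B; F loses to C; G loses to C; H loses to G). The majority relation contains the cycle B → C → F → B, so there is no Condorcet winner.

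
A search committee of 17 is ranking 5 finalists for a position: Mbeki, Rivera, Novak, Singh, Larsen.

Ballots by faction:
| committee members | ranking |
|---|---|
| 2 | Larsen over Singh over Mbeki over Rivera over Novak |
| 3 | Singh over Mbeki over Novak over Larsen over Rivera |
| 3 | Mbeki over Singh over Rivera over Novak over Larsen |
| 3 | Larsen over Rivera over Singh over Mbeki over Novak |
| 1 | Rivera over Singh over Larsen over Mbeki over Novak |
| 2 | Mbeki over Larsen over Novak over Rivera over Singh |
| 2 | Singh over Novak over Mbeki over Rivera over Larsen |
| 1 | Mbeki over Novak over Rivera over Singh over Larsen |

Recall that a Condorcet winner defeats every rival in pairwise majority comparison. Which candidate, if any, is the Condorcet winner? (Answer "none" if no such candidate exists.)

Pairwise majorities:
Mbeki vs Rivera: Mbeki, 13–4.
Mbeki–Novak: Mbeki 15–2.
Mbeki vs Singh: Mbeki preferred on 3+2+1 = 6 ballots; Singh wins 11–6.
Mbeki vs Larsen: Mbeki, 11–6.
Rivera vs Novak: 9 to 8, Rivera.
Rivera vs Singh: Rivera is ranked higher on 3+1+2+1 = 7 ballots, Singh on 10. Singh wins 10–7.
Rivera vs Larsen: Larsen wins 10–7.
Novak vs Singh: Singh wins 14–3.
Novak vs Larsen: Novak, 9–8.
Singh vs Larsen: 3+3+1+2+1 = 10 for Singh, 7 for Larsen — Singh by 10–7.
Singh beats each of Mbeki, Rivera, Novak, Larsen — Singh is the Condorcet winner.

Singh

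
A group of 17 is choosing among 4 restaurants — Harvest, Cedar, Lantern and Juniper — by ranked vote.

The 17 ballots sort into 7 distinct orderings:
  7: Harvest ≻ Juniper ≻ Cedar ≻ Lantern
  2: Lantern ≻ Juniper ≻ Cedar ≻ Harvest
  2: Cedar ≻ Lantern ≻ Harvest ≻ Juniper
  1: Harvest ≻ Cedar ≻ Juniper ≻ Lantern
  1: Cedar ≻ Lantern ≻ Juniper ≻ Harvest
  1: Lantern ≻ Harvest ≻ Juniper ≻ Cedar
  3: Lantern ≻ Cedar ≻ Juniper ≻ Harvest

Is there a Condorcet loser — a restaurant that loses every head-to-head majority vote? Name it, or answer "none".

Head-to-head results (17 friends):
Harvest vs Cedar: 9 to 8, Harvest.
Harvest vs Lantern: Lantern, 9–8.
Harvest vs Juniper: Harvest preferred on 7+2+1+1 = 11 ballots; Harvest wins 11–6.
Cedar–Lantern: Cedar 11–6.
Cedar vs Juniper: Juniper, 10–7.
Lantern–Juniper: Lantern 9–8.
Each restaurant has at least one pairwise win (Harvest beats Cedar; Cedar beats Lantern; Lantern beats Harvest; Juniper beats Cedar) — no Condorcet loser.

none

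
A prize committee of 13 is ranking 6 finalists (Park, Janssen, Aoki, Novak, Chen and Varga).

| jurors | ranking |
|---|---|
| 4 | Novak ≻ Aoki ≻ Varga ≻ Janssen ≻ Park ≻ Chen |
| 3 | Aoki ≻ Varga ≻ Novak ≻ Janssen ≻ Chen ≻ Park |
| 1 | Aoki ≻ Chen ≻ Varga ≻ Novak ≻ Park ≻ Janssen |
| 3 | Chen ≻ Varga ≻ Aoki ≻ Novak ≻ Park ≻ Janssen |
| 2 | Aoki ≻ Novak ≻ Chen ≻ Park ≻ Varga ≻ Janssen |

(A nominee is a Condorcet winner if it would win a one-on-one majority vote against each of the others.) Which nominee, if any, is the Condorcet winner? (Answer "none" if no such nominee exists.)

Aoki

Pairwise majorities:
Park vs Janssen: Janssen, 7–6.
Park–Aoki: Aoki 13–0.
Park–Novak: Novak 13–0.
Park vs Chen: Chen, 9–4.
Park vs Varga: Varga wins 11–2.
Janssen vs Aoki: Aoki wins 13–0.
Janssen vs Novak: Novak, 13–0.
Janssen vs Chen: Janssen, 7–6.
Janssen vs Varga: Varga wins 13–0.
Aoki vs Novak: Aoki, 9–4.
Aoki–Chen: Aoki 10–3.
Aoki vs Varga: Aoki wins 10–3.
Novak vs Chen: Novak, 9–4.
Novak vs Varga: Varga wins 7–6.
Chen vs Varga: Varga, 7–6.
Aoki wins every pairwise contest, so Aoki is the Condorcet winner.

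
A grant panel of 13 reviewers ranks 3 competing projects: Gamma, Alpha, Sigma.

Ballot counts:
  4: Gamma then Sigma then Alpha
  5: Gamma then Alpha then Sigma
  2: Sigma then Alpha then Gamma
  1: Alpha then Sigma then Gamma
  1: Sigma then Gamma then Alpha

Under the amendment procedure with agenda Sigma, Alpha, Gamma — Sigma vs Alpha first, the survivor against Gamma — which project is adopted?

Gamma

Round 1: Sigma vs Alpha — 7–6, Sigma advances.
Round 2: Sigma vs Gamma — 4–9, Gamma advances.
The agenda winner is Gamma.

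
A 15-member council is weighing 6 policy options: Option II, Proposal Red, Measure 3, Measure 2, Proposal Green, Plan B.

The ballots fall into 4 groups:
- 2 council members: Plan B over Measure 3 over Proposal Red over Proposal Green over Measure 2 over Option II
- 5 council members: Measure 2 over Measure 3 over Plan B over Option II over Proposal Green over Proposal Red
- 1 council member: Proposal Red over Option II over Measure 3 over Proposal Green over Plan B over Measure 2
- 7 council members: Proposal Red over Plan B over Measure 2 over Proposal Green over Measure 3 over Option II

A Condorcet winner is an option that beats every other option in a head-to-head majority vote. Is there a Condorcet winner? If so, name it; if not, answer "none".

Pairwise majorities:
Option II vs Proposal Red: 5 for Option II, 10 for Proposal Red — Proposal Red by 10–5.
Option II vs Measure 3: 1 for Option II, 14 for Measure 3 — Measure 3 by 14–1.
Option II vs Measure 2: Option II preferred on 1 ballot; Measure 2 wins 14–1.
Option II vs Proposal Green: Option II preferred on 5+1 = 6 ballots; Proposal Green wins 9–6.
Option II vs Plan B: Option II is ranked higher on 1 ballot, Plan B on 14. Plan B wins 14–1.
Proposal Red vs Measure 3: 8 to 7, Proposal Red.
Proposal Red vs Measure 2: 2+1+7 = 10 for Proposal Red, 5 for Measure 2 — Proposal Red by 10–5.
Proposal Red vs Proposal Green: 10 to 5, Proposal Red.
Proposal Red vs Plan B: 1+7 = 8 for Proposal Red, 7 for Plan B — Proposal Red by 8–7.
Measure 3 vs Measure 2: Measure 3 is ranked higher on 2+1 = 3 ballots, Measure 2 on 12. Measure 2 wins 12–3.
Measure 3 vs Proposal Green: Measure 3 preferred on 2+5+1 = 8 ballots; Measure 3 wins 8–7.
Measure 3 vs Plan B: Measure 3 preferred on 5+1 = 6 ballots; Plan B wins 9–6.
Measure 2 vs Proposal Green: 12 to 3, Measure 2.
Measure 2 vs Plan B: 5 for Measure 2, 10 for Plan B — Plan B by 10–5.
Proposal Green vs Plan B: Proposal Green preferred on 1 ballot; Plan B wins 14–1.
Proposal Red defeats every rival head-to-head and is the Condorcet winner.

Proposal Red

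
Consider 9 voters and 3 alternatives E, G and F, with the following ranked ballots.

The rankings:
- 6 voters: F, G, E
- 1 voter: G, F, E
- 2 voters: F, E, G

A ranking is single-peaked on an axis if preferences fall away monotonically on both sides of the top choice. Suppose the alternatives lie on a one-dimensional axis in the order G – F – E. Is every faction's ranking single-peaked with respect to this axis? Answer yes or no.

yes

Axis positions: G=1, F=2, E=3.
Faction 1 (peak F at position 2): ranking walks positions 2-1-3, expanding outward from the peak — single-peaked.
Faction 2 (peak G at position 1): ranking walks positions 1-2-3, expanding outward from the peak — single-peaked.
Faction 3 (peak F at position 2): ranking walks positions 2-3-1, expanding outward from the peak — single-peaked.
Every ranking is single-peaked on this axis.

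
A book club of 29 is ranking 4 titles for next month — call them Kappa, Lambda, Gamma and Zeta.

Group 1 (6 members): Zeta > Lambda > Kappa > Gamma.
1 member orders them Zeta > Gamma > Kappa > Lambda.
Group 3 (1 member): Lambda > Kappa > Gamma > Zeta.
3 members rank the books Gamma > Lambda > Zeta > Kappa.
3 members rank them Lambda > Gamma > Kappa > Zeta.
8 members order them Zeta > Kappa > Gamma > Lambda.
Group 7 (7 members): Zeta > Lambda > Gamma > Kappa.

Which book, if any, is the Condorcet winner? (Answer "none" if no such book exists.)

Zeta

Pairwise majorities:
Kappa vs Lambda: Kappa is ranked higher on 1+8 = 9 ballots, Lambda on 20. Lambda wins 20–9.
Kappa vs Gamma: Kappa wins 15–14.
Kappa vs Zeta: Zeta, 25–4.
Lambda vs Gamma: Lambda wins 17–12.
Lambda vs Zeta: 7 to 22, Zeta.
Gamma vs Zeta: Zeta wins 22–7.
Zeta beats each of Kappa, Lambda, Gamma — Zeta is the Condorcet winner.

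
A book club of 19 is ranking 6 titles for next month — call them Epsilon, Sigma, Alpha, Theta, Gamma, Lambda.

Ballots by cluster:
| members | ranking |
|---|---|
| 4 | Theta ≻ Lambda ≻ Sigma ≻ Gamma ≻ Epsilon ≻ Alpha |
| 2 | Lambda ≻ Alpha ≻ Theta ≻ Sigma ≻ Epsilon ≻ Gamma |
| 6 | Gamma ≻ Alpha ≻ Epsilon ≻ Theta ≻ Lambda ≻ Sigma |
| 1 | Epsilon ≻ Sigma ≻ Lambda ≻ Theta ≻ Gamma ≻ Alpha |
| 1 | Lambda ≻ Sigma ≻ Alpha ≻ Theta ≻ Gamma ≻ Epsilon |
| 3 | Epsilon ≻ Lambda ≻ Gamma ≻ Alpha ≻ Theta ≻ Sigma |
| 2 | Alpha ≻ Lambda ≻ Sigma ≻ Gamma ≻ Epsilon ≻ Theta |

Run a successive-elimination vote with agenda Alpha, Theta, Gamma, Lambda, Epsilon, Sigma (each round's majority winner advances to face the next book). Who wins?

Epsilon

Round 1: Alpha vs Theta — 14–5, Alpha advances.
Round 2: Alpha vs Gamma — 5–14, Gamma advances.
Round 3: Gamma vs Lambda — 6–13, Lambda advances.
Round 4: Lambda vs Epsilon — 9–10, Epsilon advances.
Round 5: Epsilon vs Sigma — 10–9, Epsilon advances.
Epsilon survives the agenda.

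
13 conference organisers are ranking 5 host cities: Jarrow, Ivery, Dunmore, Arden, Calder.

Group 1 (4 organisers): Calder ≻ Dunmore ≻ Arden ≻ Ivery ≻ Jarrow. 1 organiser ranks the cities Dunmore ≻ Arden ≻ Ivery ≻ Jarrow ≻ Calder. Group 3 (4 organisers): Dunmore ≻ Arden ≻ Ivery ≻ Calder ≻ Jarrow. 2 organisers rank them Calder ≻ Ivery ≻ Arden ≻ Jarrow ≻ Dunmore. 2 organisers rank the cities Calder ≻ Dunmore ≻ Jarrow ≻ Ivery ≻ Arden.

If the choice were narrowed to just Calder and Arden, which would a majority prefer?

Calder

Ballots ranking Calder above Arden: 4 + 2 + 2 = 8.
Ballots ranking Arden above Calder: 13 − 8 = 5.
Calder wins the head-to-head 8–5.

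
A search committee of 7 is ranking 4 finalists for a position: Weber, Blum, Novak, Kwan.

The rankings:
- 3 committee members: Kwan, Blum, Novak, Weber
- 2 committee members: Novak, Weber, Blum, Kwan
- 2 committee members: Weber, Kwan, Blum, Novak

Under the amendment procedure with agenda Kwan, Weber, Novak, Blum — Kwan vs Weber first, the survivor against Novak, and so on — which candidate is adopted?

Round 1: Kwan vs Weber — 3–4, Weber advances.
Round 2: Weber vs Novak — 2–5, Novak advances.
Round 3: Novak vs Blum — 2–5, Blum advances.
Blum survives the agenda.

Blum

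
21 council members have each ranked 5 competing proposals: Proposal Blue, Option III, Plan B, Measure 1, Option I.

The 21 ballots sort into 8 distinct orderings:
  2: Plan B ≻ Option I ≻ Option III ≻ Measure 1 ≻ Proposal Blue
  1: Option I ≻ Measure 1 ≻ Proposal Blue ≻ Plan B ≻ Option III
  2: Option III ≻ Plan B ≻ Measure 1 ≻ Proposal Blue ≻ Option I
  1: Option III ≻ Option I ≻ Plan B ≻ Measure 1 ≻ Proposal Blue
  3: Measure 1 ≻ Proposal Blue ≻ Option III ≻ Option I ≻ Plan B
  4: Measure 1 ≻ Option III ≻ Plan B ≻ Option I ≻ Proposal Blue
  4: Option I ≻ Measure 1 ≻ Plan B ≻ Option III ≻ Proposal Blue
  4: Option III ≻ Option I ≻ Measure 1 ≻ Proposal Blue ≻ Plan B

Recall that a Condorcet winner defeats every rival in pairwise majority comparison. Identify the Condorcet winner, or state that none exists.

none

Head-to-head results (21 council members):
Proposal Blue vs Option III: 1+3 = 4 for Proposal Blue, 17 for Option III — Option III by 17–4.
Proposal Blue vs Plan B: Proposal Blue is ranked higher on 1+3+4 = 8 ballots, Plan B on 13. Plan B wins 13–8.
Proposal Blue vs Measure 1: 0 for Proposal Blue, 21 for Measure 1 — Measure 1 by 21–0.
Proposal Blue vs Option I: 5 to 16, Option I.
Option III vs Plan B: 14 to 7, Option III.
Option III vs Measure 1: 2+2+1+4 = 9 for Option III, 12 for Measure 1 — Measure 1 by 12–9.
Option III vs Option I: Option III preferred on 2+1+3+4+4 = 14 ballots; Option III wins 14–7.
Plan B vs Measure 1: 5 to 16, Measure 1.
Plan B vs Option I: 2+2+4 = 8 for Plan B, 13 for Option I — Option I by 13–8.
Measure 1 vs Option I: 2+3+4 = 9 for Measure 1, 12 for Option I — Option I by 12–9.
Each option drops at least one matchup (Proposal Blue loses to Option III; Option III loses to Measure 1; Plan B loses to Option III; Measure 1 loses to Option I; Option I loses to Option III); the cycle Option III beats Option I beats Measure 1 beats Option III rules out a Condorcet winner.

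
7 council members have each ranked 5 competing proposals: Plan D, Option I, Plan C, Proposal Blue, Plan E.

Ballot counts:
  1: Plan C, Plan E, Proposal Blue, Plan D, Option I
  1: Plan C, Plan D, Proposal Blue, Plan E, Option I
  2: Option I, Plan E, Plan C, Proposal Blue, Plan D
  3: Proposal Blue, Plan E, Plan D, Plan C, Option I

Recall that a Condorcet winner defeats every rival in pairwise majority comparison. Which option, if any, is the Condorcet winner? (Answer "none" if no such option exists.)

Pairwise majorities:
Plan D–Option I: Plan D 5–2.
Plan D vs Plan C: Plan C, 4–3.
Plan D vs Proposal Blue: Proposal Blue wins 6–1.
Plan D–Plan E: Plan E 6–1.
Option I vs Plan C: Plan C wins 5–2.
Option I vs Proposal Blue: Proposal Blue wins 5–2.
Option I vs Plan E: Plan E wins 5–2.
Plan C–Proposal Blue: Plan C 4–3.
Plan C vs Plan E: Plan E wins 5–2.
Proposal Blue–Plan E: Proposal Blue 4–3.
Each option drops at least one matchup (Plan D loses to Plan C; Option I loses to Plan D; Plan C loses to Plan E; Proposal Blue loses to Plan C; Plan E loses to Proposal Blue); the cycle Plan C beats Proposal Blue beats Plan E beats Plan C rules out a Condorcet winner.

none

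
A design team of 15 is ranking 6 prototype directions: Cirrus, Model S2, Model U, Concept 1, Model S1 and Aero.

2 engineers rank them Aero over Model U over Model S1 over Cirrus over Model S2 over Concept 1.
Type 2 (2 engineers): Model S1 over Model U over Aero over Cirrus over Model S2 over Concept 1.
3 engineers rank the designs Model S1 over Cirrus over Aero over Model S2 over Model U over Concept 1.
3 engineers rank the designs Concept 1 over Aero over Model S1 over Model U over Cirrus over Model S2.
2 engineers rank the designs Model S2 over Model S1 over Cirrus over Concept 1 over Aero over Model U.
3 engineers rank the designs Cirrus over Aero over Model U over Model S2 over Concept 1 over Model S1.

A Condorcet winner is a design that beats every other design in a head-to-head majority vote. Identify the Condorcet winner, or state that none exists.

Check each pair by majority over 15 ballots:
Cirrus vs Model S2: Cirrus, 13–2.
Cirrus vs Model U: Cirrus, 8–7.
Cirrus vs Concept 1: Cirrus, 12–3.
Cirrus vs Model S1: Model S1, 12–3.
Cirrus vs Aero: Cirrus, 8–7.
Model S2 vs Model U: Model U wins 10–5.
Model S2 vs Concept 1: Model S2 wins 12–3.
Model S2 vs Model S1: Model S1 wins 10–5.
Model S2 vs Aero: Aero wins 13–2.
Model U–Concept 1: Model U 10–5.
Model U vs Model S1: Model S1, 10–5.
Model U vs Aero: Aero, 13–2.
Concept 1 vs Model S1: Model S1 wins 9–6.
Concept 1–Aero: Aero 10–5.
Model S1–Aero: Aero 8–7.
Each design drops at least one matchup (Cirrus loses to Model S1; Model S2 loses to Cirrus; Model U loses to Cirrus; Concept 1 loses to Cirrus; Model S1 loses to Aero; Aero loses to Cirrus); the cycle Cirrus > Aero > Model S1 > Cirrus rules out a Condorcet winner.

none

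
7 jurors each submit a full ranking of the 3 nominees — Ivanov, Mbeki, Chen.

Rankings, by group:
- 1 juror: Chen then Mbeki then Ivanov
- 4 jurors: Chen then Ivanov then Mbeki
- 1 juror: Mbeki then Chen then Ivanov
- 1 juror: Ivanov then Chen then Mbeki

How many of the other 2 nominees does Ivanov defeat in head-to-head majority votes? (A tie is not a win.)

Ivanov against each rival (7 jurors):
Ivanov vs Mbeki: 5 to 2, Ivanov.
Ivanov vs Chen: Chen, 6–1.
Ivanov beats Mbeki; loses to Chen — 1 pairwise win.

1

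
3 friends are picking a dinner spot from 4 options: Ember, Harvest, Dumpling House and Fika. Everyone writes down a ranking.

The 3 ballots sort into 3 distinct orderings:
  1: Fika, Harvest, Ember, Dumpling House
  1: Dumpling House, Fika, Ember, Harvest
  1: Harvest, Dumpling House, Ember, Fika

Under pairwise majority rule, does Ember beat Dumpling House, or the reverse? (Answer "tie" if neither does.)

Ballots ranking Ember above Dumpling House: 1.
Ballots ranking Dumpling House above Ember: 3 − 1 = 2.
Dumpling House wins the head-to-head 2–1.

Dumpling House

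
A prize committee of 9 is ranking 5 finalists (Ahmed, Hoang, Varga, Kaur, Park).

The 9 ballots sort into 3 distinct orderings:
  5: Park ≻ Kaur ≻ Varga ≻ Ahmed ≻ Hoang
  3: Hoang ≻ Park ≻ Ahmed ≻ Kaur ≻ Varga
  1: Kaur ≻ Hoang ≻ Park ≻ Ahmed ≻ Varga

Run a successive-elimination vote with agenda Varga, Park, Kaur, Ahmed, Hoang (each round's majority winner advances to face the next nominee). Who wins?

Park

Round 1: Varga vs Park — 0–9, Park advances.
Round 2: Park vs Kaur — 8–1, Park advances.
Round 3: Park vs Ahmed — 9–0, Park advances.
Round 4: Park vs Hoang — 5–4, Park advances.
Park survives the agenda.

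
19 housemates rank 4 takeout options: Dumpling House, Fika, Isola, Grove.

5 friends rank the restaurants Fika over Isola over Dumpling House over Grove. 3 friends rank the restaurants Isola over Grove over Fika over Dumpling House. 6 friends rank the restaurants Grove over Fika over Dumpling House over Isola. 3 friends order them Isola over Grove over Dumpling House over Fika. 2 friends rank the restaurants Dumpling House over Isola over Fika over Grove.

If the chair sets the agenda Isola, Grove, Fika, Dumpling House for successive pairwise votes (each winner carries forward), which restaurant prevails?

Round 1: Isola vs Grove — 13–6, Isola advances.
Round 2: Isola vs Fika — 8–11, Fika advances.
Round 3: Fika vs Dumpling House — 14–5, Fika advances.
The agenda winner is Fika.

Fika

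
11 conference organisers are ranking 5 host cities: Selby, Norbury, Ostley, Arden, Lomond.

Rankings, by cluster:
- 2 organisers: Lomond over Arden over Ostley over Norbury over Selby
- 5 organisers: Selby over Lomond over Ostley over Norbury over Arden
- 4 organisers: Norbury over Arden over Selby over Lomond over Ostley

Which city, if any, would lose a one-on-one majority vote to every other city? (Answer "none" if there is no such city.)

Head-to-head results (11 organisers):
Selby vs Norbury: 5 to 6, Norbury.
Selby–Ostley: Selby 9–2.
Selby vs Arden: Arden wins 6–5.
Selby–Lomond: Selby 9–2.
Norbury vs Ostley: Ostley wins 7–4.
Norbury vs Arden: Norbury wins 9–2.
Norbury vs Lomond: Norbury preferred on 4 ballots; Lomond wins 7–4.
Ostley vs Arden: Arden, 6–5.
Ostley vs Lomond: Lomond wins 11–0.
Arden vs Lomond: 4 to 7, Lomond.
Every city wins at least one matchup (Selby beats Ostley; Norbury beats Selby; Ostley beats Norbury; Arden beats Selby; Lomond beats Norbury), so there is no Condorcet loser.

none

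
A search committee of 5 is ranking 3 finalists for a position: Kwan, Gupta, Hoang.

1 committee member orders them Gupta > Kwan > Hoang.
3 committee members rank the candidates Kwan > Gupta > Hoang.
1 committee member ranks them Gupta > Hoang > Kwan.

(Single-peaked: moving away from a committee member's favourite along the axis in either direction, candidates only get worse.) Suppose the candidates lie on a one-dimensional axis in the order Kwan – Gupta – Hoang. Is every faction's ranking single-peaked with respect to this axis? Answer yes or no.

yes

Axis positions: Kwan=1, Gupta=2, Hoang=3.
Faction 1 (peak Gupta at position 2): ranking walks positions 2-1-3, expanding outward from the peak — single-peaked.
Faction 2 (peak Kwan at position 1): ranking walks positions 1-2-3, expanding outward from the peak — single-peaked.
Faction 3 (peak Gupta at position 2): ranking walks positions 2-3-1, expanding outward from the peak — single-peaked.
Every ranking is single-peaked on this axis.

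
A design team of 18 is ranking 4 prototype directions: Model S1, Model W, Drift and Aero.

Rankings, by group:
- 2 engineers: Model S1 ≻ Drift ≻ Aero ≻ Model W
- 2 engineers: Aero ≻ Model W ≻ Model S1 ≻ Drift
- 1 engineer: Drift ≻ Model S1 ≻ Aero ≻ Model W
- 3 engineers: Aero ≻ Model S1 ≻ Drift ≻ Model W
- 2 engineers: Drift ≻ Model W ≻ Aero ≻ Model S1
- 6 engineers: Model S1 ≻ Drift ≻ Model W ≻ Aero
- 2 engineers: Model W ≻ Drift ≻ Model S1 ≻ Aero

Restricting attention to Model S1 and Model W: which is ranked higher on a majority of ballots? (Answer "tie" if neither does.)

Ballots ranking Model S1 above Model W: 2 + 1 + 3 + 6 = 12.
Ballots ranking Model W above Model S1: 18 − 12 = 6.
Model S1 wins the head-to-head 12–6.

Model S1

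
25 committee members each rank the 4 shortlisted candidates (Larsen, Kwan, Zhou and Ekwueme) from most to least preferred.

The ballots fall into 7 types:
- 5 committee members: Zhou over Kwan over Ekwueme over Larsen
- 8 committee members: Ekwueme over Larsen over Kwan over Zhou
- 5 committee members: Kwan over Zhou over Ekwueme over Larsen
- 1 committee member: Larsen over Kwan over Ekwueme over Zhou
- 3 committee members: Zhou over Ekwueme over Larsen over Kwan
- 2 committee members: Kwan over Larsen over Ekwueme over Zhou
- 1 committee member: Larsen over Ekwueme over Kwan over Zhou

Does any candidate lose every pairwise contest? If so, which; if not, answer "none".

none

Pairwise majorities:
Larsen vs Kwan: Larsen preferred on 8+1+3+1 = 13 ballots; Larsen wins 13–12.
Larsen vs Zhou: Zhou, 13–12.
Larsen vs Ekwueme: Larsen is ranked higher on 1+2+1 = 4 ballots, Ekwueme on 21. Ekwueme wins 21–4.
Kwan vs Zhou: Kwan, 17–8.
Kwan vs Ekwueme: Kwan, 13–12.
Zhou vs Ekwueme: Zhou preferred on 5+5+3 = 13 ballots; Zhou wins 13–12.
Every candidate wins at least one matchup (Larsen beats Kwan; Kwan beats Zhou; Zhou beats Larsen; Ekwueme beats Larsen), so there is no Condorcet loser.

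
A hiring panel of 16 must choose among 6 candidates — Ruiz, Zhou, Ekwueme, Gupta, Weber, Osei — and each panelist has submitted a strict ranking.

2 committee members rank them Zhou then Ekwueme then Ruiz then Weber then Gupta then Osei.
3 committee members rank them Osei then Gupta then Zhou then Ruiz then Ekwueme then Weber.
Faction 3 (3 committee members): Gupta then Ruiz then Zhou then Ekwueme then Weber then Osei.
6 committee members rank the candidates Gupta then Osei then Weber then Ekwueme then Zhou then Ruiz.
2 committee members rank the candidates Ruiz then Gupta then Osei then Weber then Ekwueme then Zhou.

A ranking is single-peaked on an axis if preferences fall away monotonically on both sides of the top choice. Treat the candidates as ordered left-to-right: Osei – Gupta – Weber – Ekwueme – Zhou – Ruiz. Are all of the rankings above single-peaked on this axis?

no

Axis positions: Osei=1, Gupta=2, Weber=3, Ekwueme=4, Zhou=5, Ruiz=6.
Faction 1 (peak Zhou at position 5): ranking walks positions 5-4-6-3-2-1, expanding outward from the peak — single-peaked.
Faction 2: ranking walks positions 1-2-5-6-4-3; Zhou is ranked above Weber even though Weber lies between Zhou and the peak Osei on the axis — preferences dip and rise again. Not single-peaked.
Faction 3: ranking walks positions 2-6-5-4-3-1; Ruiz is ranked above Weber even though Weber lies between Ruiz and the peak Gupta on the axis — preferences dip and rise again. Not single-peaked.
Faction 4 (peak Gupta at position 2): ranking walks positions 2-1-3-4-5-6, expanding outward from the peak — single-peaked.
Faction 5: ranking walks positions 6-2-1-3-4-5; Gupta is ranked above Zhou even though Zhou lies between Gupta and the peak Ruiz on the axis — preferences dip and rise again. Not single-peaked.
Faction 2 violates single-peakedness, so the profile is not single-peaked on this axis.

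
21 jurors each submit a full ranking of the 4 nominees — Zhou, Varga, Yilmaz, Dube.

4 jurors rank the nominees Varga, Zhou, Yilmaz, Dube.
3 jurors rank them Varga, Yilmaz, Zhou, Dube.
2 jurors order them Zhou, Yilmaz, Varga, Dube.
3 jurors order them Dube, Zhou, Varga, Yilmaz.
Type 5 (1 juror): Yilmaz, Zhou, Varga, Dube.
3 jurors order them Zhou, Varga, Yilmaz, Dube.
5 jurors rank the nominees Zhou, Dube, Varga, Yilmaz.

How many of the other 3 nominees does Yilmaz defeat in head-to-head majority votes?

1

Yilmaz against each rival (21 jurors):
Yilmaz vs Zhou: Yilmaz preferred on 3+1 = 4 ballots; Zhou wins 17–4.
Yilmaz vs Varga: 2+1 = 3 for Yilmaz, 18 for Varga — Varga by 18–3.
Yilmaz vs Dube: Yilmaz wins 13–8.
Yilmaz beats Dube; loses to Zhou, Varga — 1 pairwise win.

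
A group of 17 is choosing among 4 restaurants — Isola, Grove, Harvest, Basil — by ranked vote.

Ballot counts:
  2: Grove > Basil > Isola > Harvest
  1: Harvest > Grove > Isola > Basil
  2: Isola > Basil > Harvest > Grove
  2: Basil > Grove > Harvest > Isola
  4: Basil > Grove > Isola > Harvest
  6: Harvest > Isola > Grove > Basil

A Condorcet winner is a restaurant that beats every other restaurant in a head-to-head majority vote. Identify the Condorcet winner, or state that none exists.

none

Check each pair by majority over 17 ballots:
Isola vs Grove: Grove, 9–8.
Isola–Harvest: Harvest 9–8.
Isola–Basil: Isola 9–8.
Grove–Harvest: Harvest 9–8.
Grove vs Basil: Grove wins 9–8.
Harvest vs Basil: Basil, 10–7.
No restaurant is unbeaten: Isola loses to Grove; Grove loses to Harvest; Harvest loses to Basil; Basil loses to Isola. In particular Isola > Basil > Harvest > Isola is a majority cycle — no Condorcet winner exists.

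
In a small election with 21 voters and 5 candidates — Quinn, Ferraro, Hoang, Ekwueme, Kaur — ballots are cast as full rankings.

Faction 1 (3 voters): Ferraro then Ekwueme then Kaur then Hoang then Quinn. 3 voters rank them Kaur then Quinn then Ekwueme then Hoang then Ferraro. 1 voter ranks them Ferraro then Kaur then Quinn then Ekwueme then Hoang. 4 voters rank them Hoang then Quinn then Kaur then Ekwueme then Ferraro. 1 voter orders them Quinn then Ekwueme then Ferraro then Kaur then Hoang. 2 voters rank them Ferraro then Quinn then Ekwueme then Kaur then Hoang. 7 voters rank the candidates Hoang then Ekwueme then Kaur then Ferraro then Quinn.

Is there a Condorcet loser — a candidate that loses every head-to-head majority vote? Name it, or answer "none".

none

Pairwise majorities:
Quinn–Ferraro: Ferraro 13–8.
Quinn–Hoang: Hoang 14–7.
Quinn vs Ekwueme: 11 to 10, Quinn.
Quinn vs Kaur: 4+1+2 = 7 for Quinn, 14 for Kaur — Kaur by 14–7.
Ferraro vs Hoang: 7 to 14, Hoang.
Ferraro vs Ekwueme: 6 to 15, Ekwueme.
Ferraro vs Kaur: Kaur wins 14–7.
Hoang–Ekwueme: Hoang 11–10.
Hoang vs Kaur: Hoang, 11–10.
Ekwueme vs Kaur: 3+1+2+7 = 13 for Ekwueme, 8 for Kaur — Ekwueme by 13–8.
No candidate is winless: Quinn beats Ekwueme; Ferraro beats Quinn; Hoang beats Quinn; Ekwueme beats Ferraro; Kaur beats Quinn. There is no Condorcet loser.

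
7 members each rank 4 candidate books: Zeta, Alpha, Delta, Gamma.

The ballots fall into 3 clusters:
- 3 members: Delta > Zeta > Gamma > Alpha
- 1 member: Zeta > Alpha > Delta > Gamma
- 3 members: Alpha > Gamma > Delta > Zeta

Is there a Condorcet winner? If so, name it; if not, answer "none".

Check each pair by majority over 7 ballots:
Zeta vs Alpha: Zeta is ranked higher on 3+1 = 4 ballots, Alpha on 3. Zeta wins 4–3.
Zeta vs Delta: 1 to 6, Delta.
Zeta vs Gamma: Zeta is ranked higher on 3+1 = 4 ballots, Gamma on 3. Zeta wins 4–3.
Alpha vs Delta: Alpha is ranked higher on 1+3 = 4 ballots, Delta on 3. Alpha wins 4–3.
Alpha vs Gamma: Alpha is ranked higher on 1+3 = 4 ballots, Gamma on 3. Alpha wins 4–3.
Delta vs Gamma: 4 to 3, Delta.
Every book loses at least once (Zeta loses to Delta; Alpha loses to Zeta; Delta loses to Alpha; Gamma loses to Zeta). The majority relation contains the cycle Zeta → Alpha → Delta → Zeta, so there is no Condorcet winner.

none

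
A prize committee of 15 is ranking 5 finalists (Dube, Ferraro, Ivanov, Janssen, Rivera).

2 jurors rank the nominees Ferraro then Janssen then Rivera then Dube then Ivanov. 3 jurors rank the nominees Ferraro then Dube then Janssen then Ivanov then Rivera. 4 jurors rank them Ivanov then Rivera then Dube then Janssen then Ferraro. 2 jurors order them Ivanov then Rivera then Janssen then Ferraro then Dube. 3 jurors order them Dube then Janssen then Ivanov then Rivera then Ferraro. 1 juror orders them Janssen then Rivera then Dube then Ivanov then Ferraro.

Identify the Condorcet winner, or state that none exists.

none

Pairwise majorities:
Dube vs Ferraro: Dube, 8–7.
Dube vs Ivanov: 9 to 6, Dube.
Dube–Janssen: Dube 10–5.
Dube–Rivera: Rivera 9–6.
Ferraro vs Ivanov: Ivanov wins 10–5.
Ferraro vs Janssen: Janssen, 10–5.
Ferraro vs Rivera: 2+3 = 5 for Ferraro, 10 for Rivera — Rivera by 10–5.
Ivanov vs Janssen: Janssen wins 9–6.
Ivanov–Rivera: Ivanov 12–3.
Janssen vs Rivera: Janssen wins 9–6.
No nominee is unbeaten: Dube loses to Rivera; Ferraro loses to Dube; Ivanov loses to Dube; Janssen loses to Dube; Rivera loses to Ivanov. In particular Dube → Ivanov → Rivera → Dube is a majority cycle — no Condorcet winner exists.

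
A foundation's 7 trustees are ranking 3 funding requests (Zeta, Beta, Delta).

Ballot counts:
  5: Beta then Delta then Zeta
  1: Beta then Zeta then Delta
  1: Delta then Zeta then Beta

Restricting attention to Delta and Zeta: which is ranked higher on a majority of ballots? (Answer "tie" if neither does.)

Delta

Ballots ranking Delta above Zeta: 5 + 1 = 6.
Ballots ranking Zeta above Delta: 7 − 6 = 1.
Delta wins the head-to-head 6–1.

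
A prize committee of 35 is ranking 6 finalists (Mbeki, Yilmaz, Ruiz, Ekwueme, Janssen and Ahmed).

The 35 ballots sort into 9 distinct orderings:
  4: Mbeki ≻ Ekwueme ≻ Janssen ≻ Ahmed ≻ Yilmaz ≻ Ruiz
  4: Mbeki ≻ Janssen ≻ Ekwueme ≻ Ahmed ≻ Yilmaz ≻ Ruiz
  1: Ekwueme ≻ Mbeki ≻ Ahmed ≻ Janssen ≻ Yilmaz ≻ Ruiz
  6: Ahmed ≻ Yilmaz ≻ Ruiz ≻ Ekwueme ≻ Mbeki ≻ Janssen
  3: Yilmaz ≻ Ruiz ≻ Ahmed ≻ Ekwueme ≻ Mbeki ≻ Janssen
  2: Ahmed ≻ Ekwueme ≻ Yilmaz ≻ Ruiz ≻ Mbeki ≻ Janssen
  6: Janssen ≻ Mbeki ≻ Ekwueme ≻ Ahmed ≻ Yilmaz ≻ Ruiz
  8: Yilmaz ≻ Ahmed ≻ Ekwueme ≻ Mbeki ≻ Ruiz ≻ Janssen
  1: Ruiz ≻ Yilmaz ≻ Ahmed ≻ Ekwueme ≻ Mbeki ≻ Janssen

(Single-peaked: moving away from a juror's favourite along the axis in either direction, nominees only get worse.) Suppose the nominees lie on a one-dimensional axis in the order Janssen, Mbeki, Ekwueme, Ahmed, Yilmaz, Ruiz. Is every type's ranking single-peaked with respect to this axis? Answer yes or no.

yes

Axis positions: Janssen=1, Mbeki=2, Ekwueme=3, Ahmed=4, Yilmaz=5, Ruiz=6.
Type 1 (peak Mbeki at position 2): ranking walks positions 2-3-1-4-5-6, expanding outward from the peak — single-peaked.
Type 2 (peak Mbeki at position 2): ranking walks positions 2-1-3-4-5-6, expanding outward from the peak — single-peaked.
Type 3 (peak Ekwueme at position 3): ranking walks positions 3-2-4-1-5-6, expanding outward from the peak — single-peaked.
Type 4 (peak Ahmed at position 4): ranking walks positions 4-5-6-3-2-1, expanding outward from the peak — single-peaked.
Type 5 (peak Yilmaz at position 5): ranking walks positions 5-6-4-3-2-1, expanding outward from the peak — single-peaked.
Type 6 (peak Ahmed at position 4): ranking walks positions 4-3-5-6-2-1, expanding outward from the peak — single-peaked.
Type 7 (peak Janssen at position 1): ranking walks positions 1-2-3-4-5-6, expanding outward from the peak — single-peaked.
Type 8 (peak Yilmaz at position 5): ranking walks positions 5-4-3-2-6-1, expanding outward from the peak — single-peaked.
Type 9 (peak Ruiz at position 6): ranking walks positions 6-5-4-3-2-1, expanding outward from the peak — single-peaked.
Every ranking is single-peaked on this axis.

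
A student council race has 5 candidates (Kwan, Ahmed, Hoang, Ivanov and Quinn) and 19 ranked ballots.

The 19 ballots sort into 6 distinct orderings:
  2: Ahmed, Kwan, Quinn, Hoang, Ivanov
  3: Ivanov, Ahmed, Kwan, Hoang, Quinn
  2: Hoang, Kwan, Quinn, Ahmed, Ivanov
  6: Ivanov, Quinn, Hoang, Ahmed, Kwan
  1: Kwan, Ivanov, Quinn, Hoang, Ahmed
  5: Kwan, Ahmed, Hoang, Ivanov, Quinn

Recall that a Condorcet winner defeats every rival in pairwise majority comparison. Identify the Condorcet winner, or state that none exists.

none

Pairwise majorities:
Kwan vs Ahmed: Ahmed, 11–8.
Kwan vs Hoang: 2+3+1+5 = 11 for Kwan, 8 for Hoang — Kwan by 11–8.
Kwan vs Ivanov: Kwan, 10–9.
Kwan vs Quinn: 2+3+2+1+5 = 13 for Kwan, 6 for Quinn — Kwan by 13–6.
Ahmed vs Hoang: Ahmed, 10–9.
Ahmed vs Ivanov: Ivanov wins 10–9.
Ahmed–Quinn: Ahmed 10–9.
Hoang vs Ivanov: Ivanov, 10–9.
Hoang vs Quinn: Hoang is ranked higher on 3+2+5 = 10 ballots, Quinn on 9. Hoang wins 10–9.
Ivanov vs Quinn: Ivanov is ranked higher on 3+6+1+5 = 15 ballots, Quinn on 4. Ivanov wins 15–4.
Each candidate drops at least one matchup (Kwan loses to Ahmed; Ahmed loses to Ivanov; Hoang loses to Kwan; Ivanov loses to Kwan; Quinn loses to Kwan); the cycle Kwan → Ivanov → Ahmed → Kwan rules out a Condorcet winner.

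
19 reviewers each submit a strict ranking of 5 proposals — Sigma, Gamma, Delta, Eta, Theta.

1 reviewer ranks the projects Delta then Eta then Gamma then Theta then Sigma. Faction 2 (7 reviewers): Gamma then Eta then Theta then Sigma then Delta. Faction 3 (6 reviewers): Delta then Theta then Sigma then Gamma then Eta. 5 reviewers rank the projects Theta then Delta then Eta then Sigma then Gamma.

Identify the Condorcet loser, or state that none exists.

Head-to-head results (19 reviewers):
Sigma–Gamma: Sigma 11–8.
Sigma vs Delta: Delta, 12–7.
Sigma vs Eta: Eta, 13–6.
Sigma–Theta: Theta 19–0.
Gamma vs Delta: Gamma preferred on 7 ballots; Delta wins 12–7.
Gamma vs Eta: Gamma preferred on 7+6 = 13 ballots; Gamma wins 13–6.
Gamma vs Theta: Theta wins 11–8.
Delta vs Eta: Delta preferred on 1+6+5 = 12 ballots; Delta wins 12–7.
Delta vs Theta: Theta wins 12–7.
Eta vs Theta: 1+7 = 8 for Eta, 11 for Theta — Theta by 11–8.
Each project has at least one pairwise win (Sigma beats Gamma; Gamma beats Eta; Delta beats Sigma; Eta beats Sigma; Theta beats Sigma) — no Condorcet loser.

none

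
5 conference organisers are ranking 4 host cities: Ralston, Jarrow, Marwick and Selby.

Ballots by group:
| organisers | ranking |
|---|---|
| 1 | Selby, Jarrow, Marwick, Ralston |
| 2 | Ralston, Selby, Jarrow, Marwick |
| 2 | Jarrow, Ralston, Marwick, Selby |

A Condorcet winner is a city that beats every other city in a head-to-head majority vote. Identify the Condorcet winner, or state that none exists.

Pairwise majorities:
Ralston vs Jarrow: Jarrow wins 3–2.
Ralston–Marwick: Ralston 4–1.
Ralston vs Selby: Ralston, 4–1.
Jarrow vs Marwick: Jarrow, 5–0.
Jarrow vs Selby: Selby, 3–2.
Marwick vs Selby: Selby, 3–2.
Each city drops at least one matchup (Ralston loses to Jarrow; Jarrow loses to Selby; Marwick loses to Ralston; Selby loses to Ralston); the cycle Ralston → Selby → Jarrow → Ralston rules out a Condorcet winner.

none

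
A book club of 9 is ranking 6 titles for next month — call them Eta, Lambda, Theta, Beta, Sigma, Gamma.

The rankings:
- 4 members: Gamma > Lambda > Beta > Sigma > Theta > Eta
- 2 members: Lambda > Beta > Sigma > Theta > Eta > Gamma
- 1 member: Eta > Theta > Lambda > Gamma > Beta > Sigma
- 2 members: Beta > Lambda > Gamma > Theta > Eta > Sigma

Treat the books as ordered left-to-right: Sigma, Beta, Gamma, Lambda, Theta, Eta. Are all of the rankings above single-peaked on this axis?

Axis positions: Sigma=1, Beta=2, Gamma=3, Lambda=4, Theta=5, Eta=6.
Ballot type 1 (peak Gamma at position 3): ranking walks positions 3-4-2-1-5-6, expanding outward from the peak — single-peaked.
Ballot type 2: ranking walks positions 4-2-1-5-6-3; Beta is ranked above Gamma even though Gamma lies between Beta and the peak Lambda on the axis — preferences dip and rise again. Not single-peaked.
Ballot type 3 (peak Eta at position 6): ranking walks positions 6-5-4-3-2-1, expanding outward from the peak — single-peaked.
Ballot type 4: ranking walks positions 2-4-3-5-6-1; Lambda is ranked above Gamma even though Gamma lies between Lambda and the peak Beta on the axis — preferences dip and rise again. Not single-peaked.
Ballot type 2 violates single-peakedness, so the profile is not single-peaked on this axis.

no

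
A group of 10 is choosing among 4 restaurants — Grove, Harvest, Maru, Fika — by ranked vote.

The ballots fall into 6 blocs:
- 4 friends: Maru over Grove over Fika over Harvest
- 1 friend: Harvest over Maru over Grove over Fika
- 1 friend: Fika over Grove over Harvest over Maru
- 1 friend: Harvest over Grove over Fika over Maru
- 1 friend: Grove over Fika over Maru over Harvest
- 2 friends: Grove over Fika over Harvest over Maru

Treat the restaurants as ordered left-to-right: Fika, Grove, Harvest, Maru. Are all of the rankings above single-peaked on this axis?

no

Axis positions: Fika=1, Grove=2, Harvest=3, Maru=4.
Bloc 1: ranking walks positions 4-2-1-3; Grove is ranked above Harvest even though Harvest lies between Grove and the peak Maru on the axis — preferences dip and rise again. Not single-peaked.
Bloc 2 (peak Harvest at position 3): ranking walks positions 3-4-2-1, expanding outward from the peak — single-peaked.
Bloc 3 (peak Fika at position 1): ranking walks positions 1-2-3-4, expanding outward from the peak — single-peaked.
Bloc 4 (peak Harvest at position 3): ranking walks positions 3-2-1-4, expanding outward from the peak — single-peaked.
Bloc 5: ranking walks positions 2-1-4-3; Maru is ranked above Harvest even though Harvest lies between Maru and the peak Grove on the axis — preferences dip and rise again. Not single-peaked.
Bloc 6 (peak Grove at position 2): ranking walks positions 2-1-3-4, expanding outward from the peak — single-peaked.
Bloc 1 violates single-peakedness, so the profile is not single-peaked on this axis.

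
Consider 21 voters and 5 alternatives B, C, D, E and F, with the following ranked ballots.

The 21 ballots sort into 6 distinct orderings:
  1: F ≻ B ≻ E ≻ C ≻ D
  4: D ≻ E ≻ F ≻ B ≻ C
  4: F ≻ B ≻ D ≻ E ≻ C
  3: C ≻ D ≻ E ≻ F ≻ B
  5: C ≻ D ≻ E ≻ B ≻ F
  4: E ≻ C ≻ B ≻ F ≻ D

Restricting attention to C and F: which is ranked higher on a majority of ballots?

Ballots ranking C above F: 3 + 5 + 4 = 12.
Ballots ranking F above C: 21 − 12 = 9.
C wins the head-to-head 12–9.

C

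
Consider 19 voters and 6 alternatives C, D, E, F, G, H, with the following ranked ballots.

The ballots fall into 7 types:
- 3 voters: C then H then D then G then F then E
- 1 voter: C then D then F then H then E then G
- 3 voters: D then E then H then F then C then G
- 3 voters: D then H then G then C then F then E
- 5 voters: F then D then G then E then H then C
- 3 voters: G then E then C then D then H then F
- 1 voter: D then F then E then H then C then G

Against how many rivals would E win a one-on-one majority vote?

E against each rival (19 voters):
E vs C: E, 12–7.
E vs D: E preferred on 3 ballots; D wins 16–3.
E vs F: F wins 13–6.
E vs G: 5 to 14, G.
E vs H: E, 12–7.
E beats C, H; loses to D, F, G — 2 pairwise wins.

2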